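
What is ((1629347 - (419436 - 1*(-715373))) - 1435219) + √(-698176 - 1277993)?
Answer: -940681 + I*√1976169 ≈ -9.4068e+5 + 1405.8*I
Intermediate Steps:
((1629347 - (419436 - 1*(-715373))) - 1435219) + √(-698176 - 1277993) = ((1629347 - (419436 + 715373)) - 1435219) + √(-1976169) = ((1629347 - 1*1134809) - 1435219) + I*√1976169 = ((1629347 - 1134809) - 1435219) + I*√1976169 = (494538 - 1435219) + I*√1976169 = -940681 + I*√1976169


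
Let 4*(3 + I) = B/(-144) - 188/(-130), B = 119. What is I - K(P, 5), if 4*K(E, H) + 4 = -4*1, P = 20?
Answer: -31639/37440 ≈ -0.84506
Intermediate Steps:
I = -106519/37440 (I = -3 + (119/(-144) - 188/(-130))/4 = -3 + (119*(-1/144) - 188*(-1/130))/4 = -3 + (-119/144 + 94/65)/4 = -3 + (¼)*(5801/9360) = -3 + 5801/37440 = -106519/37440 ≈ -2.8451)
K(E, H) = -2 (K(E, H) = -1 + (-4*1)/4 = -1 + (¼)*(-4) = -1 - 1 = -2)
I - K(P, 5) = -106519/37440 - 1*(-2) = -106519/37440 + 2 = -31639/37440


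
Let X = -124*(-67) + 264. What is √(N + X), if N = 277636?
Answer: 16*√1118 ≈ 534.98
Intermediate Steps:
X = 8572 (X = 8308 + 264 = 8572)
√(N + X) = √(277636 + 8572) = √286208 = 16*√1118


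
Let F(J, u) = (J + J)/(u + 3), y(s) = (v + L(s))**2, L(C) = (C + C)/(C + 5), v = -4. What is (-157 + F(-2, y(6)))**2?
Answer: 47630007049/1923769 ≈ 24759.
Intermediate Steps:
L(C) = 2*C/(5 + C) (L(C) = (2*C)/(5 + C) = 2*C/(5 + C))
y(s) = (-4 + 2*s/(5 + s))**2
F(J, u) = 2*J/(3 + u) (F(J, u) = (2*J)/(3 + u) = 2*J/(3 + u))
(-157 + F(-2, y(6)))**2 = (-157 + 2*(-2)/(3 + 4*(10 + 6)**2/(5 + 6)**2))**2 = (-157 + 2*(-2)/(3 + 4*16**2/11**2))**2 = (-157 + 2*(-2)/(3 + 4*(1/121)*256))**2 = (-157 + 2*(-2)/(3 + 1024/121))**2 = (-157 + 2*(-2)/(1387/121))**2 = (-157 + 2*(-2)*(121/1387))**2 = (-157 - 484/1387)**2 = (-218243/1387)**2 = 47630007049/1923769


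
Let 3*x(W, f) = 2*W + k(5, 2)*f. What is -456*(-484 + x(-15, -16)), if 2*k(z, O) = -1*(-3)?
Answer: 228912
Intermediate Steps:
k(z, O) = 3/2 (k(z, O) = (-1*(-3))/2 = (1/2)*3 = 3/2)
x(W, f) = f/2 + 2*W/3 (x(W, f) = (2*W + 3*f/2)/3 = f/2 + 2*W/3)
-456*(-484 + x(-15, -16)) = -456*(-484 + ((1/2)*(-16) + (2/3)*(-15))) = -456*(-484 + (-8 - 10)) = -456*(-484 - 18) = -456*(-502) = 228912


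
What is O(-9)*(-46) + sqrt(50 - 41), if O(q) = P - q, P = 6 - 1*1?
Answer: -641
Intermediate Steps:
P = 5 (P = 6 - 1 = 5)
O(q) = 5 - q
O(-9)*(-46) + sqrt(50 - 41) = (5 - 1*(-9))*(-46) + sqrt(50 - 41) = (5 + 9)*(-46) + sqrt(9) = 14*(-46) + 3 = -644 + 3 = -641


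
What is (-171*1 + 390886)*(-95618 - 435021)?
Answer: -207328616885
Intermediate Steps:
(-171*1 + 390886)*(-95618 - 435021) = (-171 + 390886)*(-530639) = 390715*(-530639) = -207328616885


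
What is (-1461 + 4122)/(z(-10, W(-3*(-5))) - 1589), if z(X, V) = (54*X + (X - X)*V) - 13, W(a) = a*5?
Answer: -887/714 ≈ -1.2423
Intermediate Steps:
W(a) = 5*a
z(X, V) = -13 + 54*X (z(X, V) = (54*X + 0*V) - 13 = (54*X + 0) - 13 = 54*X - 13 = -13 + 54*X)
(-1461 + 4122)/(z(-10, W(-3*(-5))) - 1589) = (-1461 + 4122)/((-13 + 54*(-10)) - 1589) = 2661/((-13 - 540) - 1589) = 2661/(-553 - 1589) = 2661/(-2142) = 2661*(-1/2142) = -887/714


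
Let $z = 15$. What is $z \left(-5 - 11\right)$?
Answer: $-240$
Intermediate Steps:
$z \left(-5 - 11\right) = 15 \left(-5 - 11\right) = 15 \left(-16\right) = -240$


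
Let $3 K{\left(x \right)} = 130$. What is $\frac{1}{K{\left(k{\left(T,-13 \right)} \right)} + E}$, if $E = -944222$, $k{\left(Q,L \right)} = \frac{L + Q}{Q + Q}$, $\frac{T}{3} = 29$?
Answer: $- \frac{3}{2832536} \approx -1.0591 \cdot 10^{-6}$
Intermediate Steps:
$T = 87$ ($T = 3 \cdot 29 = 87$)
$k{\left(Q,L \right)} = \frac{L + Q}{2 Q}$
$K{\left(x \right)} = \frac{130}{3}$ ($K{\left(x \right)} = \frac{1}{3} \cdot 130 = \frac{130}{3}$)
$\frac{1}{K{\left(k{\left(T,-13 \right)} \right)} + E} = \frac{1}{\frac{130}{3} - 944222} = \frac{1}{- \frac{2832536}{3}} = - \frac{3}{2832536}$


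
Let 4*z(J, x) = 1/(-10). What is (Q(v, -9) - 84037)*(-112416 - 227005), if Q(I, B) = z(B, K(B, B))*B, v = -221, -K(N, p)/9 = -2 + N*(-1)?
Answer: 1140953848291/40 ≈ 2.8524e+10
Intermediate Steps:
K(N, p) = 18 + 9*N (K(N, p) = -9*(-2 + N*(-1)) = -9*(-2 - N) = 18 + 9*N)
z(J, x) = -1/40 (z(J, x) = (¼)/(-10) = (¼)*(-⅒) = -1/40)
Q(I, B) = -B/40
(Q(v, -9) - 84037)*(-112416 - 227005) = (-1/40*(-9) - 84037)*(-112416 - 227005) = (9/40 - 84037)*(-339421) = -3361471/40*(-339421) = 1140953848291/40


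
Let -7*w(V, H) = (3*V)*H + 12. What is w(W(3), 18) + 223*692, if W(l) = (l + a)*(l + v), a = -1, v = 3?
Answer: 1079552/7 ≈ 1.5422e+5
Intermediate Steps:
W(l) = (-1 + l)*(3 + l) (W(l) = (l - 1)*(l + 3) = (-1 + l)*(3 + l))
w(V, H) = -12/7 - 3*H*V/7 (w(V, H) = -((3*V)*H + 12)/7 = -(3*H*V + 12)/7 = -(12 + 3*H*V)/7 = -12/7 - 3*H*V/7)
w(W(3), 18) + 223*692 = (-12/7 - 3/7*18*(-3 + 3**2 + 2*3)) + 223*692 = (-12/7 - 3/7*18*(-3 + 9 + 6)) + 154316 = (-12/7 - 3/7*18*12) + 154316 = (-12/7 - 648/7) + 154316 = -660/7 + 154316 = 1079552/7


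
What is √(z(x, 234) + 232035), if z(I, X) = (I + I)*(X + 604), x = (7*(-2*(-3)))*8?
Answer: √795171 ≈ 891.72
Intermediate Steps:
x = 336 (x = (7*6)*8 = 42*8 = 336)
z(I, X) = 2*I*(604 + X) (z(I, X) = (2*I)*(604 + X) = 2*I*(604 + X))
√(z(x, 234) + 232035) = √(2*336*(604 + 234) + 232035) = √(2*336*838 + 232035) = √(563136 + 232035) = √795171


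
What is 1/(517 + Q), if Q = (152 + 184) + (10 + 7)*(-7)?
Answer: 1/734 ≈ 0.0013624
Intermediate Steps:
Q = 217 (Q = 336 + 17*(-7) = 336 - 119 = 217)
1/(517 + Q) = 1/(517 + 217) = 1/734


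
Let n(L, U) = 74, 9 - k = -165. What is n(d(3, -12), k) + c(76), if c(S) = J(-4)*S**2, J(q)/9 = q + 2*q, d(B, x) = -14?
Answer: -623734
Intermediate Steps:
J(q) = 27*q (J(q) = 9*(q + 2*q) = 9*(3*q) = 27*q)
k = 174 (k = 9 - 1*(-165) = 9 + 165 = 174)
c(S) = -108*S**2 (c(S) = (27*(-4))*S**2 = -108*S**2)
n(d(3, -12), k) + c(76) = 74 - 108*76**2 = 74 - 108*5776 = 74 - 623808 = -623734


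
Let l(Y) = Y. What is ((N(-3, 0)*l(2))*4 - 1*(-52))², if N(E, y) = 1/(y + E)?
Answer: 21904/9 ≈ 2433.8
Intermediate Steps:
N(E, y) = 1/(E + y)
((N(-3, 0)*l(2))*4 - 1*(-52))² = ((2/(-3 + 0))*4 - 1*(-52))² = ((2/(-3))*4 + 52)² = (-⅓*2*4 + 52)² = (-⅔*4 + 52)² = (-8/3 + 52)² = (148/3)² = 21904/9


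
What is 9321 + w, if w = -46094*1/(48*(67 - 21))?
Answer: 10267337/1104 ≈ 9300.1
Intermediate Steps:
w = -23047/1104 (w = -46094/(46*48) = -46094/2208 = -46094*1/2208 = -23047/1104 ≈ -20.876)
9321 + w = 9321 - 23047/1104 = 10267337/1104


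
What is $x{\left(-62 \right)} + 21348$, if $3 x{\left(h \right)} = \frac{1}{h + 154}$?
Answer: $\frac{5892049}{276} \approx 21348.0$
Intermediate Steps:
$x{\left(h \right)} = \frac{1}{3 \left(154 + h\right)}$ ($x{\left(h \right)} = \frac{1}{3 \left(h + 154\right)} = \frac{1}{3 \left(154 + h\right)}$)
$x{\left(-62 \right)} + 21348 = \frac{1}{3 \left(154 - 62\right)} + 21348 = \frac{1}{3 \cdot 92} + 21348 = \frac{1}{3} \cdot \frac{1}{92} + 21348 = \frac{1}{276} + 21348 = \frac{5892049}{276}$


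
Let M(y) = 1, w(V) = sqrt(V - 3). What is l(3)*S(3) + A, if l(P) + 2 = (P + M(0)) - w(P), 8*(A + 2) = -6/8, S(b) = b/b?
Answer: -3/32 ≈ -0.093750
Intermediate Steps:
w(V) = sqrt(-3 + V)
S(b) = 1
A = -67/32 (A = -2 + (-6/8)/8 = -2 + (-6*1/8)/8 = -2 + (1/8)*(-3/4) = -2 - 3/32 = -67/32 ≈ -2.0938)
l(P) = -1 + P - sqrt(-3 + P) (l(P) = -2 + ((P + 1) - sqrt(-3 + P)) = -2 + ((1 + P) - sqrt(-3 + P)) = -2 + (1 + P - sqrt(-3 + P)) = -1 + P - sqrt(-3 + P))
l(3)*S(3) + A = (-1 + 3 - sqrt(-3 + 3))*1 - 67/32 = (-1 + 3 - sqrt(0))*1 - 67/32 = (-1 + 3 - 1*0)*1 - 67/32 = (-1 + 3 + 0)*1 - 67/32 = 2*1 - 67/32 = 2 - 67/32 = -3/32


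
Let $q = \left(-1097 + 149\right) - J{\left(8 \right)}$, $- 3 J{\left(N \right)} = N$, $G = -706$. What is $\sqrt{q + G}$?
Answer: $\frac{i \sqrt{14862}}{3} \approx 40.637 i$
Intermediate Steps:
$J{\left(N \right)} = - \frac{N}{3}$
$q = - \frac{2836}{3}$ ($q = \left(-1097 + 149\right) - \left(- \frac{1}{3}\right) 8 = -948 - - \frac{8}{3} = -948 + \frac{8}{3} = - \frac{2836}{3} \approx -945.33$)
$\sqrt{q + G} = \sqrt{- \frac{2836}{3} - 706} = \sqrt{- \frac{4954}{3}} = \frac{i \sqrt{14862}}{3}$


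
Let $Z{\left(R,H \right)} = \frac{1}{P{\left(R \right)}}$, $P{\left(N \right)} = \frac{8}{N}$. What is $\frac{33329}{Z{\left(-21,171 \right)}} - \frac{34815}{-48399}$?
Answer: $- \frac{4301330351}{338793} \approx -12696.0$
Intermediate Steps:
$Z{\left(R,H \right)} = \frac{R}{8}$ ($Z{\left(R,H \right)} = \frac{1}{8 \frac{1}{R}} = \frac{R}{8}$)
$\frac{33329}{Z{\left(-21,171 \right)}} - \frac{34815}{-48399} = \frac{33329}{\frac{1}{8} \left(-21\right)} - \frac{34815}{-48399} = \frac{33329}{- \frac{21}{8}} - - \frac{11605}{16133} = 33329 \left(- \frac{8}{21}\right) + \frac{11605}{16133} = - \frac{266632}{21} + \frac{11605}{16133} = - \frac{4301330351}{338793}$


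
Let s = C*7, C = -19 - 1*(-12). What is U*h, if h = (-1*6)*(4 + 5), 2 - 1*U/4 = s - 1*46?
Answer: -20952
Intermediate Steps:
C = -7 (C = -19 + 12 = -7)
s = -49 (s = -7*7 = -49)
U = 388 (U = 8 - 4*(-49 - 1*46) = 8 - 4*(-49 - 46) = 8 - 4*(-95) = 8 + 380 = 388)
h = -54 (h = -6*9 = -54)
U*h = 388*(-54) = -20952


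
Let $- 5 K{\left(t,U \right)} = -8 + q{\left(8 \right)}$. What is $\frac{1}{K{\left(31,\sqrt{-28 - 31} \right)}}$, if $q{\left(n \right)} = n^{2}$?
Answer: $- \frac{5}{56} \approx -0.089286$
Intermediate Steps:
$K{\left(t,U \right)} = - \frac{56}{5}$ ($K{\left(t,U \right)} = - \frac{-8 + 8^{2}}{5} = - \frac{-8 + 64}{5} = \left(- \frac{1}{5}\right) 56 = - \frac{56}{5}$)
$\frac{1}{K{\left(31,\sqrt{-28 - 31} \right)}} = \frac{1}{- \frac{56}{5}} = - \frac{5}{56}$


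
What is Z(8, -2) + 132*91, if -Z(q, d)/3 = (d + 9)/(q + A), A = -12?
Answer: 48069/4 ≈ 12017.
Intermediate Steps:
Z(q, d) = -3*(9 + d)/(-12 + q) (Z(q, d) = -3*(d + 9)/(q - 12) = -3*(9 + d)/(-12 + q))
Z(8, -2) + 132*91 = 3*(-9 - 1*(-2))/(-12 + 8) + 132*91 = 3*(-9 + 2)/(-4) + 12012 = 3*(-1/4)*(-7) + 12012 = 21/4 + 12012 = 48069/4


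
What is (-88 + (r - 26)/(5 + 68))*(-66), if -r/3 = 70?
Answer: 439560/73 ≈ 6021.4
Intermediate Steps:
r = -210 (r = -3*70 = -210)
(-88 + (r - 26)/(5 + 68))*(-66) = (-88 + (-210 - 26)/(5 + 68))*(-66) = (-88 - 236/73)*(-66) = -6660/73*(-66) = 439560/73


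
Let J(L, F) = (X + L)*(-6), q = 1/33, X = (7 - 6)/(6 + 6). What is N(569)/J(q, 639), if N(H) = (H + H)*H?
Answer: -14245484/15 ≈ -9.4970e+5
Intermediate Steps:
X = 1/12 ≈ 0.083333
q = 1/33 ≈ 0.030303
J(L, F) = -½ - 6*L (J(L, F) = (1/12 + L)*(-6) = -½ - 6*L)
N(H) = 2*H² (N(H) = (2*H)*H = 2*H²)
N(569)/J(q, 639) = (2*569²)/(-½ - 6*1/33) = (2*323761)/(-½ - 2/11) = 647522/(-15/22) = 647522*(-22/15) = -14245484/15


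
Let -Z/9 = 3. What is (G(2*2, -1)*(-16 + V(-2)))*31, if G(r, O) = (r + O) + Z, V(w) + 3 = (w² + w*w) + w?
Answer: 9672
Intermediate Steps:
Z = -27 (Z = -9*3 = -27)
V(w) = -3 + w + 2*w² (V(w) = -3 + ((w² + w*w) + w) = -3 + ((w² + w²) + w) = -3 + (2*w² + w) = -3 + (w + 2*w²) = -3 + w + 2*w²)
G(r, O) = -27 + O + r (G(r, O) = (r + O) - 27 = (O + r) - 27 = -27 + O + r)
(G(2*2, -1)*(-16 + V(-2)))*31 = ((-27 - 1 + 2*2)*(-16 + (-3 - 2 + 2*(-2)²)))*31 = ((-27 - 1 + 4)*(-16 + (-3 - 2 + 2*4)))*31 = -24*(-16 + (-3 - 2 + 8))*31 = -24*(-16 + 3)*31 = -24*(-13)*31 = 312*31 = 9672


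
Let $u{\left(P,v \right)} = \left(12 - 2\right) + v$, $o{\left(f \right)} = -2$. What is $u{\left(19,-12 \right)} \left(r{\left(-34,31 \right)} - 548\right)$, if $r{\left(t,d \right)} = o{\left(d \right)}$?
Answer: $1100$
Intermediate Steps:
$u{\left(P,v \right)} = 10 + v$
$r{\left(t,d \right)} = -2$
$u{\left(19,-12 \right)} \left(r{\left(-34,31 \right)} - 548\right) = \left(10 - 12\right) \left(-2 - 548\right) = \left(-2\right) \left(-550\right) = 1100$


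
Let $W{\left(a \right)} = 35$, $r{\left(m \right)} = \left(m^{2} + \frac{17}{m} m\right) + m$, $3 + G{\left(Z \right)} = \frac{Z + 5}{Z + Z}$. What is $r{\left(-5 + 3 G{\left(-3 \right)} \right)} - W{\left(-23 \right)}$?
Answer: $192$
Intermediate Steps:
$G{\left(Z \right)} = -3 + \frac{5 + Z}{2 Z}$ ($G{\left(Z \right)} = -3 + \frac{Z + 5}{Z + Z} = -3 + \frac{5 + Z}{2 Z}$)
$r{\left(m \right)} = 17 + m + m^{2}$ ($r{\left(m \right)} = \left(m^{2} + 17\right) + m = \left(17 + m^{2}\right) + m = 17 + m + m^{2}$)
$r{\left(-5 + 3 G{\left(-3 \right)} \right)} - W{\left(-23 \right)} = \left(17 + \left(-5 + 3 \frac{5 \left(1 - -3\right)}{2 \left(-3\right)}\right) + \left(-5 + 3 \frac{5 \left(1 - -3\right)}{2 \left(-3\right)}\right)^{2}\right) - 35 = \left(17 + \left(-5 + 3 \cdot \frac{5}{2} \left(- \frac{1}{3}\right) \left(1 + 3\right)\right) + \left(-5 + 3 \cdot \frac{5}{2} \left(- \frac{1}{3}\right) \left(1 + 3\right)\right)^{2}\right) - 35 = \left(17 + \left(-5 + 3 \cdot \frac{5}{2} \left(- \frac{1}{3}\right) 4\right) + \left(-5 + 3 \cdot \frac{5}{2} \left(- \frac{1}{3}\right) 4\right)^{2}\right) - 35 = \left(17 + \left(-5 + 3 \left(- \frac{10}{3}\right)\right) + \left(-5 + 3 \left(- \frac{10}{3}\right)\right)^{2}\right) - 35 = \left(17 - 15 + \left(-5 - 10\right)^{2}\right) - 35 = \left(17 - 15 + \left(-15\right)^{2}\right) - 35 = \left(17 - 15 + 225\right) - 35 = 227 - 35 = 192$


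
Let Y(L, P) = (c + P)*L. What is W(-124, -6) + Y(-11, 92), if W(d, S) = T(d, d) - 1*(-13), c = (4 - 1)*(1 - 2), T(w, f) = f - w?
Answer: -966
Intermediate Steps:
c = -3 (c = 3*(-1) = -3)
W(d, S) = 13 (W(d, S) = (d - d) - 1*(-13) = 0 + 13 = 13)
Y(L, P) = L*(-3 + P) (Y(L, P) = (-3 + P)*L = L*(-3 + P))
W(-124, -6) + Y(-11, 92) = 13 - 11*(-3 + 92) = 13 - 11*89 = 13 - 979 = -966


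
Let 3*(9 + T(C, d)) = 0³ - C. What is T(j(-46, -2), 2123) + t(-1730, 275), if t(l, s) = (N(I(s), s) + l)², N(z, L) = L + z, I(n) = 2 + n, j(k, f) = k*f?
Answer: 4162933/3 ≈ 1.3876e+6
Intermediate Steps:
j(k, f) = f*k
t(l, s) = (2 + l + 2*s)² (t(l, s) = ((s + (2 + s)) + l)² = ((2 + 2*s) + l)² = (2 + l + 2*s)²)
T(C, d) = -9 - C/3 (T(C, d) = -9 + (0³ - C)/3 = -9 + (0 - C)/3 = -9 + (-C)/3 = -9 - C/3)
T(j(-46, -2), 2123) + t(-1730, 275) = (-9 - (-2)*(-46)/3) + (2 - 1730 + 2*275)² = (-9 - ⅓*92) + (2 - 1730 + 550)² = (-9 - 92/3) + (-1178)² = -119/3 + 1387684 = 4162933/3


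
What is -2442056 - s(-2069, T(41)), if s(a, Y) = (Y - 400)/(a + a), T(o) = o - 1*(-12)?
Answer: -10105228075/4138 ≈ -2.4421e+6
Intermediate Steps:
T(o) = 12 + o (T(o) = o + 12 = 12 + o)
s(a, Y) = (-400 + Y)/(2*a) (s(a, Y) = (-400 + Y)/((2*a)) = (-400 + Y)*(1/(2*a)) = (-400 + Y)/(2*a))
-2442056 - s(-2069, T(41)) = -2442056 - (-400 + (12 + 41))/(2*(-2069)) = -2442056 - (-1)*(-400 + 53)/(2*2069) = -2442056 - (-1)*(-347)/(2*2069) = -2442056 - 1*347/4138 = -2442056 - 347/4138 = -10105228075/4138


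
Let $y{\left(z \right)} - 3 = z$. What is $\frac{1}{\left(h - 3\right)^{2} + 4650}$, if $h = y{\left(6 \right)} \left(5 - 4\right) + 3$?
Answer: $\frac{1}{4731} \approx 0.00021137$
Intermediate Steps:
$y{\left(z \right)} = 3 + z$
$h = 12$ ($h = \left(3 + 6\right) \left(5 - 4\right) + 3 = 9 \left(5 - 4\right) + 3 = 9 \cdot 1 + 3 = 9 + 3 = 12$)
$\frac{1}{\left(h - 3\right)^{2} + 4650} = \frac{1}{\left(12 - 3\right)^{2} + 4650} = \frac{1}{9^{2} + 4650} = \frac{1}{81 + 4650} = \frac{1}{4731}$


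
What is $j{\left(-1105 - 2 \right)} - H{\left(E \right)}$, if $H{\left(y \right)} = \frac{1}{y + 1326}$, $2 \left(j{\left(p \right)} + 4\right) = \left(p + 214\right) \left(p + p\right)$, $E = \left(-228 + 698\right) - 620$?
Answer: $\frac{1162531271}{1176} \approx 9.8855 \cdot 10^{5}$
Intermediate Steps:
$E = -150$ ($E = 470 - 620 = -150$)
$j{\left(p \right)} = -4 + p \left(214 + p\right)$ ($j{\left(p \right)} = -4 + \frac{\left(p + 214\right) \left(p + p\right)}{2} = -4 + \frac{\left(214 + p\right) 2 p}{2} = -4 + \frac{2 p \left(214 + p\right)}{2} = -4 + p \left(214 + p\right)$)
$H{\left(y \right)} = \frac{1}{1326 + y}$
$j{\left(-1105 - 2 \right)} - H{\left(E \right)} = \left(-4 + \left(-1105 - 2\right)^{2} + 214 \left(-1105 - 2\right)\right) - \frac{1}{1326 - 150} = \left(-4 + \left(-1105 - 2\right)^{2} + 214 \left(-1105 - 2\right)\right) - \frac{1}{1176} = \left(-4 + \left(-1107\right)^{2} + 214 \left(-1107\right)\right) - \frac{1}{1176} = \left(-4 + 1225449 - 236898\right) - \frac{1}{1176} = 988547 - \frac{1}{1176} = \frac{1162531271}{1176}$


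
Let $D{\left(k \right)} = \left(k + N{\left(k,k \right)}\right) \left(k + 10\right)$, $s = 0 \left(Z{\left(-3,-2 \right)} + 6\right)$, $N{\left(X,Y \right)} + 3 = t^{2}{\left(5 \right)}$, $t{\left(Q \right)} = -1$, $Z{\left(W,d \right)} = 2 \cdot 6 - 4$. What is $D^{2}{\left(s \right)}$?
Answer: $400$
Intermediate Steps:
$Z{\left(W,d \right)} = 8$ ($Z{\left(W,d \right)} = 12 - 4 = 8$)
$N{\left(X,Y \right)} = -2$ ($N{\left(X,Y \right)} = -3 + \left(-1\right)^{2} = -3 + 1 = -2$)
$s = 0$ ($s = 0 \left(8 + 6\right) = 0 \cdot 14 = 0$)
$D{\left(k \right)} = \left(-2 + k\right) \left(10 + k\right)$ ($D{\left(k \right)} = \left(k - 2\right) \left(k + 10\right) = \left(-2 + k\right) \left(10 + k\right)$)
$D^{2}{\left(s \right)} = \left(-20 + 0^{2} + 8 \cdot 0\right)^{2} = \left(-20 + 0 + 0\right)^{2} = \left(-20\right)^{2} = 400$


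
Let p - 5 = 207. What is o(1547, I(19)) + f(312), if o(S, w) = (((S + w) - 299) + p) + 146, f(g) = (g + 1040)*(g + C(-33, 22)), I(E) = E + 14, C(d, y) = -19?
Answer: 397775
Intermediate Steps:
I(E) = 14 + E
f(g) = (-19 + g)*(1040 + g) (f(g) = (g + 1040)*(g - 19) = (1040 + g)*(-19 + g) = (-19 + g)*(1040 + g))
p = 212 (p = 5 + 207 = 212)
o(S, w) = 59 + S + w (o(S, w) = (((S + w) - 299) + 212) + 146 = ((-299 + S + w) + 212) + 146 = (-87 + S + w) + 146 = 59 + S + w)
o(1547, I(19)) + f(312) = (59 + 1547 + (14 + 19)) + (-19760 + 312² + 1021*312) = (59 + 1547 + 33) + (-19760 + 97344 + 318552) = 1639 + 396136 = 397775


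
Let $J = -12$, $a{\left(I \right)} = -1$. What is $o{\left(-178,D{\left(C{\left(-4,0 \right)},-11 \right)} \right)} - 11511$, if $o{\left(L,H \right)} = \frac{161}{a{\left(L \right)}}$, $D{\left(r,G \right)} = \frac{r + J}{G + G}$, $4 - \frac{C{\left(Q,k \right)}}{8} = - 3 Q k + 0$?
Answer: $-11672$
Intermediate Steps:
$C{\left(Q,k \right)} = 32 + 24 Q k$ ($C{\left(Q,k \right)} = 32 - 8 \left(- 3 Q k + 0\right) = 32 - 8 \left(- 3 Q k\right) = 32 + 24 Q k$)
$D{\left(r,G \right)} = \frac{-12 + r}{2 G}$ ($D{\left(r,G \right)} = \frac{r - 12}{G + G} = \frac{-12 + r}{2 G}$)
$o{\left(L,H \right)} = -161$ ($o{\left(L,H \right)} = \frac{161}{-1} = 161 \left(-1\right) = -161$)
$o{\left(-178,D{\left(C{\left(-4,0 \right)},-11 \right)} \right)} - 11511 = -161 - 11511 = -11672$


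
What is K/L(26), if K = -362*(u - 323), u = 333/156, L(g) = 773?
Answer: 3019985/20098 ≈ 150.26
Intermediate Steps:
u = 111/52 (u = 333*(1/156) = 111/52 ≈ 2.1346)
K = 3019985/26 (K = -362*(111/52 - 323) = -362*(-16685/52) = 3019985/26 ≈ 1.1615e+5)
K/L(26) = (3019985/26)/773 = (3019985/26)*(1/773) = 3019985/20098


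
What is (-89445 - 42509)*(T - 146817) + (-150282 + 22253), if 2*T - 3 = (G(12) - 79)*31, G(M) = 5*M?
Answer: 19411624911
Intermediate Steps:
T = -293 (T = 3/2 + ((5*12 - 79)*31)/2 = 3/2 + ((60 - 79)*31)/2 = 3/2 + (-19*31)/2 = 3/2 + (½)*(-589) = 3/2 - 589/2 = -293)
(-89445 - 42509)*(T - 146817) + (-150282 + 22253) = (-89445 - 42509)*(-293 - 146817) + (-150282 + 22253) = -131954*(-147110) - 128029 = 19411752940 - 128029 = 19411624911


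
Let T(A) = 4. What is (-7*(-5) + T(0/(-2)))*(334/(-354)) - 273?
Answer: -18278/59 ≈ -309.80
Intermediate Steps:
(-7*(-5) + T(0/(-2)))*(334/(-354)) - 273 = (-7*(-5) + 4)*(334/(-354)) - 273 = (35 + 4)*(334*(-1/354)) - 273 = 39*(-167/177) - 273 = -2171/59 - 273 = -18278/59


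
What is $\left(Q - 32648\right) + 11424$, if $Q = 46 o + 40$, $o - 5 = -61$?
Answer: $-23760$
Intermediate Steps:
$o = -56$ ($o = 5 - 61 = -56$)
$Q = -2536$ ($Q = 46 \left(-56\right) + 40 = -2576 + 40 = -2536$)
$\left(Q - 32648\right) + 11424 = \left(-2536 - 32648\right) + 11424 = -35184 + 11424 = -23760$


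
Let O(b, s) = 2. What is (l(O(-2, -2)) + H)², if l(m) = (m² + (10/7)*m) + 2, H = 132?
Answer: 972196/49 ≈ 19841.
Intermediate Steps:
l(m) = 2 + m² + 10*m/7 (l(m) = (m² + (10*(⅐))*m) + 2 = (m² + 10*m/7) + 2 = 2 + m² + 10*m/7)
(l(O(-2, -2)) + H)² = ((2 + 2² + (10/7)*2) + 132)² = ((2 + 4 + 20/7) + 132)² = (62/7 + 132)² = (986/7)² = 972196/49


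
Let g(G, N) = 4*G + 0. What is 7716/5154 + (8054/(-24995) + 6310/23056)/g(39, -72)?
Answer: 19264650871409/12870742936480 ≈ 1.4968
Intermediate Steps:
g(G, N) = 4*G
7716/5154 + (8054/(-24995) + 6310/23056)/g(39, -72) = 7716/5154 + (8054/(-24995) + 6310/23056)/((4*39)) = 7716*(1/5154) + (8054*(-1/24995) + 6310*(1/23056))/156 = 1286/859 + (-8054/24995 + 3155/11528)*(1/156) = 1286/859 - 13987287/288142360*1/156 = 1286/859 - 4662429/14983402720 = 19264650871409/12870742936480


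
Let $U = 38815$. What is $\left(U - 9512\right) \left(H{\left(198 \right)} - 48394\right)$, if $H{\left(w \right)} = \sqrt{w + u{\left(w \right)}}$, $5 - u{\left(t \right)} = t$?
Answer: $-1418089382 + 29303 \sqrt{5} \approx -1.418 \cdot 10^{9}$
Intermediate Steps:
$u{\left(t \right)} = 5 - t$
$H{\left(w \right)} = \sqrt{5}$ ($H{\left(w \right)} = \sqrt{w - \left(-5 + w\right)} = \sqrt{5}$)
$\left(U - 9512\right) \left(H{\left(198 \right)} - 48394\right) = \left(38815 - 9512\right) \left(\sqrt{5} - 48394\right) = 29303 \left(-48394 + \sqrt{5}\right) = -1418089382 + 29303 \sqrt{5}$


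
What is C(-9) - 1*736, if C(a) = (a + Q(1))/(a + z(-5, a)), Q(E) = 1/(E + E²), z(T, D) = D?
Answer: -26479/36 ≈ -735.53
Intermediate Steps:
C(a) = (½ + a)/(2*a) (C(a) = (a + 1/(1*(1 + 1)))/(a + a) = (a + 1/2)/((2*a)) = (a + 1*(½))*(1/(2*a)) = (a + ½)*(1/(2*a)) = (½ + a)*(1/(2*a)) = (½ + a)/(2*a))
C(-9) - 1*736 = (¼)*(1 + 2*(-9))/(-9) - 1*736 = (¼)*(-⅑)*(1 - 18) - 736 = (¼)*(-⅑)*(-17) - 736 = 17/36 - 736 = -26479/36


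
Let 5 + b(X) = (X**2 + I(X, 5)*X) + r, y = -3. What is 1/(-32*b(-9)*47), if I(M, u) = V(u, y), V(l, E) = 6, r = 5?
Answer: -1/40608 ≈ -2.4626e-5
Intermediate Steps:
I(M, u) = 6
b(X) = X**2 + 6*X (b(X) = -5 + ((X**2 + 6*X) + 5) = -5 + (5 + X**2 + 6*X) = X**2 + 6*X)
1/(-32*b(-9)*47) = 1/(-(-288)*(6 - 9)*47) = 1/(-(-288)*(-3)*47) = 1/(-32*27*47) = 1/(-864*47) = 1/(-40608) = -1/40608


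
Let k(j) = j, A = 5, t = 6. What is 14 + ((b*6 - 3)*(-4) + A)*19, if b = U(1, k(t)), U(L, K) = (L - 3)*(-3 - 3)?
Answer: -5135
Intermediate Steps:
U(L, K) = 18 - 6*L (U(L, K) = (-3 + L)*(-6) = 18 - 6*L)
b = 12 (b = 18 - 6*1 = 18 - 6 = 12)
14 + ((b*6 - 3)*(-4) + A)*19 = 14 + ((12*6 - 3)*(-4) + 5)*19 = 14 + ((72 - 3)*(-4) + 5)*19 = 14 + (69*(-4) + 5)*19 = 14 + (-276 + 5)*19 = 14 - 271*19 = 14 - 5149 = -5135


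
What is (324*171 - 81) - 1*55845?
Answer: -522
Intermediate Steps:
(324*171 - 81) - 1*55845 = (55404 - 81) - 55845 = 55323 - 55845 = -522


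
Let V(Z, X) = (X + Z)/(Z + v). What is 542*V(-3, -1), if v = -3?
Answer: 1084/3 ≈ 361.33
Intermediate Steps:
V(Z, X) = (X + Z)/(-3 + Z) (V(Z, X) = (X + Z)/(Z - 3) = (X + Z)/(-3 + Z))
542*V(-3, -1) = 542*((-1 - 3)/(-3 - 3)) = 542*(-4/(-6)) = 542*(-⅙*(-4)) = 542*(⅔) = 1084/3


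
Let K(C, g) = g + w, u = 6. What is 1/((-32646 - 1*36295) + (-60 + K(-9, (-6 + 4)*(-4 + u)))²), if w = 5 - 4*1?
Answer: -1/64972 ≈ -1.5391e-5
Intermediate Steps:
w = 1 (w = 5 - 4 = 1)
K(C, g) = 1 + g (K(C, g) = g + 1 = 1 + g)
1/((-32646 - 1*36295) + (-60 + K(-9, (-6 + 4)*(-4 + u)))²) = 1/((-32646 - 1*36295) + (-60 + (1 + (-6 + 4)*(-4 + 6)))²) = 1/((-32646 - 36295) + (-60 + (1 - 2*2))²) = 1/(-68941 + (-60 + (1 - 4))²) = 1/(-68941 + (-60 - 3)²) = 1/(-68941 + (-63)²) = 1/(-68941 + 3969) = 1/(-64972) = -1/64972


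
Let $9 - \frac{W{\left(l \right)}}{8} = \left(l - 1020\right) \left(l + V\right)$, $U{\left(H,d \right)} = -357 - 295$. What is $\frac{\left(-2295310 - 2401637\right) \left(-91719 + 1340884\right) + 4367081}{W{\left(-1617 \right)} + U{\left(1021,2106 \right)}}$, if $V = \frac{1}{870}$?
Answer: $\frac{425376163832615}{2473177112} \approx 1.72 \cdot 10^{5}$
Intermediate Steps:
$V = \frac{1}{870} \approx 0.0011494$
$U{\left(H,d \right)} = -652$
$W{\left(l \right)} = 72 - 8 \left(-1020 + l\right) \left(\frac{1}{870} + l\right)$ ($W{\left(l \right)} = 72 - 8 \left(l - 1020\right) \left(l + \frac{1}{870}\right) = 72 - 8 \left(-1020 + l\right) \left(\frac{1}{870} + l\right)$)
$\frac{\left(-2295310 - 2401637\right) \left(-91719 + 1340884\right) + 4367081}{W{\left(-1617 \right)} + U{\left(1021,2106 \right)}} = \frac{\left(-2295310 - 2401637\right) \left(-91719 + 1340884\right) + 4367081}{\left(\frac{2360}{29} - 8 \left(-1617\right)^{2} + \frac{3549596}{435} \left(-1617\right)\right) - 652} = \frac{\left(-4696947\right) 1249165 + 4367081}{\left(\frac{2360}{29} - 20917512 - \frac{1913232244}{145}\right) - 652} = \frac{-5867261799255 + 4367081}{\left(\frac{2360}{29} - 20917512 - \frac{1913232244}{145}\right) - 652} = - \frac{5867257432174}{- \frac{4946259684}{145} - 652} = - \frac{5867257432174}{- \frac{4946354224}{145}} = \left(-5867257432174\right) \left(- \frac{145}{4946354224}\right) = \frac{425376163832615}{2473177112}$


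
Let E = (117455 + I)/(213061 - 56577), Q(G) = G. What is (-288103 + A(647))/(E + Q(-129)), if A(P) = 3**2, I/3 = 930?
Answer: 45082101496/20066191 ≈ 2246.7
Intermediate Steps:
I = 2790 (I = 3*930 = 2790)
A(P) = 9
E = 120245/156484 (E = (117455 + 2790)/(213061 - 56577) = 120245/156484 ≈ 0.76842)
(-288103 + A(647))/(E + Q(-129)) = (-288103 + 9)/(120245/156484 - 129) = -288094/(-20066191/156484) = -288094*(-156484/20066191) = 45082101496/20066191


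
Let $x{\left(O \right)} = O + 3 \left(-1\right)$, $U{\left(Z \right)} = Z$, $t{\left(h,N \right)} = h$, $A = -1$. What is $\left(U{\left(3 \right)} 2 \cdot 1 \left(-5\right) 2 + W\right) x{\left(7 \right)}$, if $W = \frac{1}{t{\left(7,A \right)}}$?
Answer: $- \frac{1676}{7} \approx -239.43$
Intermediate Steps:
$x{\left(O \right)} = -3 + O$ ($x{\left(O \right)} = O - 3 = -3 + O$)
$W = \frac{1}{7} \approx 0.14286$
$\left(U{\left(3 \right)} 2 \cdot 1 \left(-5\right) 2 + W\right) x{\left(7 \right)} = \left(3 \cdot 2 \cdot 1 \left(-5\right) 2 + \frac{1}{7}\right) \left(-3 + 7\right) = \left(3 \cdot 2 \left(-5\right) 2 + \frac{1}{7}\right) 4 = \left(3 \left(-10\right) 2 + \frac{1}{7}\right) 4 = \left(\left(-30\right) 2 + \frac{1}{7}\right) 4 = \left(-60 + \frac{1}{7}\right) 4 = \left(- \frac{419}{7}\right) 4 = - \frac{1676}{7}$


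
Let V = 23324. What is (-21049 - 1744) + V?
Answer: 531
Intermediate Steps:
(-21049 - 1744) + V = (-21049 - 1744) + 23324 = -22793 + 23324 = 531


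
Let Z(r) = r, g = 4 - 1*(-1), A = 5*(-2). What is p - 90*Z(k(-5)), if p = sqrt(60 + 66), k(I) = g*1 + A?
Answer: 450 + 3*sqrt(14) ≈ 461.23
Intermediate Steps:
A = -10
g = 5 (g = 4 + 1 = 5)
k(I) = -5 (k(I) = 5*1 - 10 = 5 - 10 = -5)
p = 3*sqrt(14) (p = sqrt(126) = 3*sqrt(14) ≈ 11.225)
p - 90*Z(k(-5)) = 3*sqrt(14) - 90*(-5) = 3*sqrt(14) + 450 = 450 + 3*sqrt(14)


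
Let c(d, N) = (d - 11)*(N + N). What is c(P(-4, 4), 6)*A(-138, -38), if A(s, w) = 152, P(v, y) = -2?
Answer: -23712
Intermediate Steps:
c(d, N) = 2*N*(-11 + d) (c(d, N) = (-11 + d)*(2*N) = 2*N*(-11 + d))
c(P(-4, 4), 6)*A(-138, -38) = (2*6*(-11 - 2))*152 = (2*6*(-13))*152 = -156*152 = -23712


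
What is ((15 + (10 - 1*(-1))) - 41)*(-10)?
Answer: 150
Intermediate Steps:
((15 + (10 - 1*(-1))) - 41)*(-10) = ((15 + (10 + 1)) - 41)*(-10) = ((15 + 11) - 41)*(-10) = (26 - 41)*(-10) = -15*(-10) = 150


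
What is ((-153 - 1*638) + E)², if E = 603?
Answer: 35344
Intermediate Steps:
((-153 - 1*638) + E)² = ((-153 - 1*638) + 603)² = ((-153 - 638) + 603)² = (-791 + 603)² = (-188)² = 35344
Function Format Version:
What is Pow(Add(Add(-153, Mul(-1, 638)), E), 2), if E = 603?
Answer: 35344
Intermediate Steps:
Pow(Add(Add(-153, Mul(-1, 638)), E), 2) = Pow(Add(Add(-153, Mul(-1, 638)), 603), 2) = Pow(Add(Add(-153, -638), 603), 2) = Pow(Add(-791, 603), 2) = Pow(-188, 2) = 35344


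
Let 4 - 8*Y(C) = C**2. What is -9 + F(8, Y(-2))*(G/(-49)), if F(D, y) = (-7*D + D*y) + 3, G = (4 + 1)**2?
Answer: 884/49 ≈ 18.041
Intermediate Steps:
G = 25 (G = 5**2 = 25)
Y(C) = 1/2 - C**2/8
F(D, y) = 3 - 7*D + D*y
-9 + F(8, Y(-2))*(G/(-49)) = -9 + (3 - 7*8 + 8*(1/2 - 1/8*(-2)**2))*(25/(-49)) = -9 + (3 - 56 + 8*(1/2 - 1/8*4))*(25*(-1/49)) = -9 + (3 - 56 + 8*(1/2 - 1/2))*(-25/49) = -9 + (3 - 56 + 8*0)*(-25/49) = -9 + (3 - 56 + 0)*(-25/49) = -9 - 53*(-25/49) = -9 + 1325/49 = 884/49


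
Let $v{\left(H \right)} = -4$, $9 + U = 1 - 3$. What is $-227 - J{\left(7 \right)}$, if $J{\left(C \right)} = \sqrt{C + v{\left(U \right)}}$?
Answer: $-227 - \sqrt{3} \approx -228.73$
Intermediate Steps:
$U = -11$ ($U = -9 + \left(1 - 3\right) = -9 - 2 = -11$)
$J{\left(C \right)} = \sqrt{-4 + C}$ ($J{\left(C \right)} = \sqrt{C - 4} = \sqrt{-4 + C}$)
$-227 - J{\left(7 \right)} = -227 - \sqrt{-4 + 7} = -227 - \sqrt{3}$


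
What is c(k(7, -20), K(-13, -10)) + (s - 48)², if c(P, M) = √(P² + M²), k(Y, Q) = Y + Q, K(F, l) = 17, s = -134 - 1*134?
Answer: 99856 + √458 ≈ 99877.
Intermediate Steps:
s = -268 (s = -134 - 134 = -268)
k(Y, Q) = Q + Y
c(P, M) = √(M² + P²)
c(k(7, -20), K(-13, -10)) + (s - 48)² = √(17² + (-20 + 7)²) + (-268 - 48)² = √(289 + (-13)²) + (-316)² = √(289 + 169) + 99856 = √458 + 99856 = 99856 + √458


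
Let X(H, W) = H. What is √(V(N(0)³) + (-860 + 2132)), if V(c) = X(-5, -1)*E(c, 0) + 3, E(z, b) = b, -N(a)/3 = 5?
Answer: 5*√51 ≈ 35.707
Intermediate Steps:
N(a) = -15 (N(a) = -3*5 = -15)
V(c) = 3 (V(c) = -5*0 + 3 = 0 + 3 = 3)
√(V(N(0)³) + (-860 + 2132)) = √(3 + (-860 + 2132)) = √(3 + 1272) = √1275 = 5*√51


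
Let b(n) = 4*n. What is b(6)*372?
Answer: 8928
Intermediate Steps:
b(6)*372 = (4*6)*372 = 24*372 = 8928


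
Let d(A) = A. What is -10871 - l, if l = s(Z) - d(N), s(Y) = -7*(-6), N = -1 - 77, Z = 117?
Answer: -10991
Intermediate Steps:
N = -78
s(Y) = 42
l = 120 (l = 42 - 1*(-78) = 42 + 78 = 120)
-10871 - l = -10871 - 1*120 = -10871 - 120 = -10991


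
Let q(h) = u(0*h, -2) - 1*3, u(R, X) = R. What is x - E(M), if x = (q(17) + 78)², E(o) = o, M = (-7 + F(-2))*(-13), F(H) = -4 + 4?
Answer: 5534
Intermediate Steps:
F(H) = 0
M = 91 (M = (-7 + 0)*(-13) = -7*(-13) = 91)
q(h) = -3 (q(h) = 0*h - 1*3 = 0 - 3 = -3)
x = 5625 (x = (-3 + 78)² = 75² = 5625)
x - E(M) = 5625 - 1*91 = 5625 - 91 = 5534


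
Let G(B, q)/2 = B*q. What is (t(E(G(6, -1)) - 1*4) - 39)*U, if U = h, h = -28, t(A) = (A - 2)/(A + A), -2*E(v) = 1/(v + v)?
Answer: 204554/191 ≈ 1071.0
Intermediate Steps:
G(B, q) = 2*B*q (G(B, q) = 2*(B*q) = 2*B*q)
E(v) = -1/(4*v) (E(v) = -1/(2*(v + v)) = -1/(2*v)/2 = -1/(4*v))
t(A) = (-2 + A)/(2*A) (t(A) = (-2 + A)/((2*A)) = (-2 + A)*(1/(2*A)) = (-2 + A)/(2*A))
U = -28
(t(E(G(6, -1)) - 1*4) - 39)*U = ((-2 + (-1/(4*(2*6*(-1))) - 1*4))/(2*(-1/(4*(2*6*(-1))) - 1*4)) - 39)*(-28) = ((-2 + (-¼/(-12) - 4))/(2*(-¼/(-12) - 4)) - 39)*(-28) = ((-2 + (-¼*(-1/12) - 4))/(2*(-¼*(-1/12) - 4)) - 39)*(-28) = ((-2 + (1/48 - 4))/(2*(1/48 - 4)) - 39)*(-28) = ((-2 - 191/48)/(2*(-191/48)) - 39)*(-28) = ((½)*(-48/191)*(-287/48) - 39)*(-28) = (287/382 - 39)*(-28) = -14611/382*(-28) = 204554/191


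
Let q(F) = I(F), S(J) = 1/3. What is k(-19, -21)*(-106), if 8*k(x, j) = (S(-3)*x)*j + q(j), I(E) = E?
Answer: -1484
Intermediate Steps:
S(J) = ⅓
q(F) = F
k(x, j) = j/8 + j*x/24 (k(x, j) = ((x/3)*j + j)/8 = (j*x/3 + j)/8 = (j + j*x/3)/8 = j/8 + j*x/24)
k(-19, -21)*(-106) = ((1/24)*(-21)*(3 - 19))*(-106) = ((1/24)*(-21)*(-16))*(-106) = 14*(-106) = -1484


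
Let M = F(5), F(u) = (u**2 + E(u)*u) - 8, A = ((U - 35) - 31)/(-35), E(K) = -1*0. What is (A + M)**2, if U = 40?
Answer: 385641/1225 ≈ 314.81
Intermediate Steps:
E(K) = 0
A = 26/35 (A = ((40 - 35) - 31)/(-35) = (5 - 31)*(-1/35) = -26*(-1/35) = 26/35 ≈ 0.74286)
F(u) = -8 + u**2 (F(u) = (u**2 + 0*u) - 8 = (u**2 + 0) - 8 = u**2 - 8 = -8 + u**2)
M = 17 (M = -8 + 5**2 = -8 + 25 = 17)
(A + M)**2 = (26/35 + 17)**2 = (621/35)**2 = 385641/1225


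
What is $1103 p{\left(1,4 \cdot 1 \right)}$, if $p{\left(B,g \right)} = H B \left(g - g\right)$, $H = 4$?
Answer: $0$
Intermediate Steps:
$p{\left(B,g \right)} = 0$ ($p{\left(B,g \right)} = 4 B \left(g - g\right) = 4 B 0 = 0$)
$1103 p{\left(1,4 \cdot 1 \right)} = 1103 \cdot 0 = 0$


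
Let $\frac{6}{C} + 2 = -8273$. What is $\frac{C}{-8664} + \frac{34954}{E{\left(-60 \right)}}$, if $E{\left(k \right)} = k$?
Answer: $- \frac{20883442067}{35847300} \approx -582.57$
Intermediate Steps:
$C = - \frac{6}{8275}$ ($C = \frac{6}{-2 - 8273} = \frac{6}{-8275} = 6 \left(- \frac{1}{8275}\right) = - \frac{6}{8275} \approx -0.00072508$)
$\frac{C}{-8664} + \frac{34954}{E{\left(-60 \right)}} = - \frac{6}{8275 \left(-8664\right)} + \frac{34954}{-60} = \left(- \frac{6}{8275}\right) \left(- \frac{1}{8664}\right) + 34954 \left(- \frac{1}{60}\right) = \frac{1}{11949100} - \frac{17477}{30} = - \frac{20883442067}{35847300}$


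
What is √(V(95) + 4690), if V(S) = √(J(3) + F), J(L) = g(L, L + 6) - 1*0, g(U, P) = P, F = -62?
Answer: √(4690 + I*√53) ≈ 68.484 + 0.0532*I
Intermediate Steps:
J(L) = 6 + L (J(L) = (L + 6) - 1*0 = (6 + L) + 0 = 6 + L)
V(S) = I*√53 (V(S) = √((6 + 3) - 62) = √(9 - 62) = √(-53) = I*√53)
√(V(95) + 4690) = √(I*√53 + 4690) = √(4690 + I*√53)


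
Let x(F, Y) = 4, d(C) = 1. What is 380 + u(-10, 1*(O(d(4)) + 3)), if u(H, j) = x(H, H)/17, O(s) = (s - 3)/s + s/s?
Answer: 6464/17 ≈ 380.24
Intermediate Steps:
O(s) = 1 + (-3 + s)/s (O(s) = (-3 + s)/s + 1 = 1 + (-3 + s)/s)
u(H, j) = 4/17
380 + u(-10, 1*(O(d(4)) + 3)) = 380 + 4/17 = 6464/17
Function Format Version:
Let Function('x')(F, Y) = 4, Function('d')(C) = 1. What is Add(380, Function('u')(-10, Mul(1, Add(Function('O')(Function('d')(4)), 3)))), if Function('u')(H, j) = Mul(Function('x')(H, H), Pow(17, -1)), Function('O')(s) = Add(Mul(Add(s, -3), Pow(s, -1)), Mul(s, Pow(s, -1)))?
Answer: Rational(6464, 17) ≈ 380.24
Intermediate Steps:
Function('O')(s) = Add(1, Mul(Pow(s, -1), Add(-3, s))) (Function('O')(s) = Add(Mul(Add(-3, s), Pow(s, -1)), 1) = Add(Mul(Pow(s, -1), Add(-3, s)), 1) = Add(1, Mul(Pow(s, -1), Add(-3, s))))
Function('u')(H, j) = Rational(4, 17) (Function('u')(H, j) = Mul(4, Pow(17, -1)) = Mul(4, Rational(1, 17)) = Rational(4, 17))
Add(380, Function('u')(-10, Mul(1, Add(Function('O')(Function('d')(4)), 3)))) = Add(380, Rational(4, 17)) = Rational(6464, 17)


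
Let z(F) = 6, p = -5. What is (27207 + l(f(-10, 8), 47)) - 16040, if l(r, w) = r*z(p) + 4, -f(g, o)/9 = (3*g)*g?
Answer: -5029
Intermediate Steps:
f(g, o) = -27*g**2 (f(g, o) = -9*3*g*g = -27*g**2)
l(r, w) = 4 + 6*r (l(r, w) = r*6 + 4 = 6*r + 4 = 4 + 6*r)
(27207 + l(f(-10, 8), 47)) - 16040 = (27207 + (4 + 6*(-27*(-10)**2))) - 16040 = (27207 + (4 + 6*(-27*100))) - 16040 = (27207 + (4 + 6*(-2700))) - 16040 = (27207 + (4 - 16200)) - 16040 = (27207 - 16196) - 16040 = 11011 - 16040 = -5029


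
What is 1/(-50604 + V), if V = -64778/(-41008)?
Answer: -20504/1037552027 ≈ -1.9762e-5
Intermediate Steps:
V = 32389/20504 (V = -64778*(-1/41008) = 32389/20504 ≈ 1.5796)
1/(-50604 + V) = 1/(-50604 + 32389/20504) = 1/(-1037552027/20504) = -20504/1037552027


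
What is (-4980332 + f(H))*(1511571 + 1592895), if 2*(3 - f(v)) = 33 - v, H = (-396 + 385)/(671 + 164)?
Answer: -12910196600032068/835 ≈ -1.5461e+13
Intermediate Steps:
H = -11/835 ≈ -0.013174
f(v) = -27/2 + v/2 (f(v) = 3 - (33 - v)/2 = 3 + (-33/2 + v/2) = -27/2 + v/2)
(-4980332 + f(H))*(1511571 + 1592895) = (-4980332 + (-27/2 + (½)*(-11/835)))*(1511571 + 1592895) = (-4980332 + (-27/2 - 11/1670))*3104466 = (-4980332 - 11278/835)*3104466 = -4158588498/835*3104466 = -12910196600032068/835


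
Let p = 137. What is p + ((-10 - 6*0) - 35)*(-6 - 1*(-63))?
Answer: -2428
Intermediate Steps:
p + ((-10 - 6*0) - 35)*(-6 - 1*(-63)) = 137 + ((-10 - 6*0) - 35)*(-6 - 1*(-63)) = 137 + ((-10 + 0) - 35)*(-6 + 63) = 137 + (-10 - 35)*57 = 137 - 45*57 = 137 - 2565 = -2428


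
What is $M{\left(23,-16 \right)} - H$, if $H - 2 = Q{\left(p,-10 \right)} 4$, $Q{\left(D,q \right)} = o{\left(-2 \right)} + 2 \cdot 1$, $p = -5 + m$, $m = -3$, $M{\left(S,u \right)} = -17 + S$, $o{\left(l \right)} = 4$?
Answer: $-20$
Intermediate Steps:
$p = -8$ ($p = -5 - 3 = -8$)
$Q{\left(D,q \right)} = 6$ ($Q{\left(D,q \right)} = 4 + 2 \cdot 1 = 4 + 2 = 6$)
$H = 26$ ($H = 2 + 6 \cdot 4 = 2 + 24 = 26$)
$M{\left(23,-16 \right)} - H = \left(-17 + 23\right) - 26 = 6 - 26 = -20$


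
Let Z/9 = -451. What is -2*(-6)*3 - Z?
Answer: 4095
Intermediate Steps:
Z = -4059 (Z = 9*(-451) = -4059)
-2*(-6)*3 - Z = -2*(-6)*3 - 1*(-4059) = 12*3 + 4059 = 36 + 4059 = 4095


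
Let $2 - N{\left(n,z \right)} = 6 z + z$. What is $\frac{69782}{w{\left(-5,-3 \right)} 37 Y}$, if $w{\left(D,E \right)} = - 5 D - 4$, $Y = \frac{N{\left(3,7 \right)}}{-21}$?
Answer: $\frac{1886}{47} \approx 40.128$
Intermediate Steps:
$N{\left(n,z \right)} = 2 - 7 z$ ($N{\left(n,z \right)} = 2 - \left(6 z + z\right) = 2 - 7 z$)
$Y = \frac{47}{21}$ ($Y = \frac{2 - 49}{-21} = \left(2 - 49\right) \left(- \frac{1}{21}\right) = \left(-47\right) \left(- \frac{1}{21}\right) = \frac{47}{21} \approx 2.2381$)
$w{\left(D,E \right)} = -4 - 5 D$
$\frac{69782}{w{\left(-5,-3 \right)} 37 Y} = \frac{69782}{\left(-4 - -25\right) 37 \cdot \frac{47}{21}} = \frac{69782}{\left(-4 + 25\right) 37 \cdot \frac{47}{21}} = \frac{69782}{21 \cdot 37 \cdot \frac{47}{21}} = \frac{69782}{777 \cdot \frac{47}{21}} = \frac{69782}{1739} = 69782 \cdot \frac{1}{1739} = \frac{1886}{47}$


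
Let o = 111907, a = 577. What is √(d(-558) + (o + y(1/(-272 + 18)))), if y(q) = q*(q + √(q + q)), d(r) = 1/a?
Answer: √(2403678172321809 - 665858*I*√127)/146558 ≈ 334.52 - 5.2216e-7*I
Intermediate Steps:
d(r) = 1/577
y(q) = q*(q + √2*√q) (y(q) = q*(q + √(2*q)) = q*(q + √2*√q))
√(d(-558) + (o + y(1/(-272 + 18)))) = √(1/577 + (111907 + ((1/(-272 + 18))² + √2*(1/(-272 + 18))^(3/2)))) = √(1/577 + (111907 + ((1/(-254))² + √2*(1/(-254))^(3/2)))) = √(1/577 + (111907 + ((-1/254)² + √2*(-1/254)^(3/2)))) = √(1/577 + (111907 + (1/64516 + √2*(-I*√254/64516)))) = √(1/577 + (111907 + (1/64516 - I*√127/32258))) = √(1/577 + (7219792013/64516 - I*√127/32258)) = √(4165820056017/37225732 - I*√127/32258)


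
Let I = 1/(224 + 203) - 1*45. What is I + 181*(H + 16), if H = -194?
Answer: -13776300/427 ≈ -32263.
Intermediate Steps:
I = -19214/427 (I = 1/427 - 45 = -19214/427 ≈ -44.998)
I + 181*(H + 16) = -19214/427 + 181*(-194 + 16) = -19214/427 + 181*(-178) = -19214/427 - 32218 = -13776300/427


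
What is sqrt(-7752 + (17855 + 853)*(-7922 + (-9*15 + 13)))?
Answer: 6*I*sqrt(4180414) ≈ 12268.0*I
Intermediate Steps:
sqrt(-7752 + (17855 + 853)*(-7922 + (-9*15 + 13))) = sqrt(-7752 + 18708*(-7922 + (-135 + 13))) = sqrt(-7752 + 18708*(-7922 - 122)) = sqrt(-7752 + 18708*(-8044)) = sqrt(-7752 - 150487152) = sqrt(-150494904) = 6*I*sqrt(4180414)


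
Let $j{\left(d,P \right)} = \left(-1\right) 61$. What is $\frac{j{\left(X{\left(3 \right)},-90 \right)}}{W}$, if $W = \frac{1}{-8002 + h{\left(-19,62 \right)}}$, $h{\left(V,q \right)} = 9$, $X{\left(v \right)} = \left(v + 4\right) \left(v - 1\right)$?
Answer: $487573$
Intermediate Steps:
$X{\left(v \right)} = \left(-1 + v\right) \left(4 + v\right)$ ($X{\left(v \right)} = \left(4 + v\right) \left(-1 + v\right) = \left(-1 + v\right) \left(4 + v\right)$)
$j{\left(d,P \right)} = -61$
$W = - \frac{1}{7993}$ ($W = \frac{1}{-8002 + 9} = \frac{1}{-7993} = - \frac{1}{7993} \approx -0.00012511$)
$\frac{j{\left(X{\left(3 \right)},-90 \right)}}{W} = - \frac{61}{- \frac{1}{7993}} = \left(-61\right) \left(-7993\right) = 487573$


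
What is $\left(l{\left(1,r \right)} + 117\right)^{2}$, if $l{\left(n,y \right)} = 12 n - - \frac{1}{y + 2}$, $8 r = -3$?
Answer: $\frac{2839225}{169} \approx 16800.0$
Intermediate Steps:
$r = - \frac{3}{8}$ ($r = \frac{1}{8} \left(-3\right) = - \frac{3}{8} \approx -0.375$)
$l{\left(n,y \right)} = \frac{1}{2 + y} + 12 n$ ($l{\left(n,y \right)} = 12 n + \left(\frac{1}{2 + y} + 0\right) = 12 n + \frac{1}{2 + y} = \frac{1}{2 + y} + 12 n$)
$\left(l{\left(1,r \right)} + 117\right)^{2} = \left(\frac{1 + 24 \cdot 1 + 12 \cdot 1 \left(- \frac{3}{8}\right)}{2 - \frac{3}{8}} + 117\right)^{2} = \left(\frac{1 + 24 - \frac{9}{2}}{\frac{13}{8}} + 117\right)^{2} = \left(\frac{8}{13} \cdot \frac{41}{2} + 117\right)^{2} = \left(\frac{164}{13} + 117\right)^{2} = \left(\frac{1685}{13}\right)^{2} = \frac{2839225}{169}$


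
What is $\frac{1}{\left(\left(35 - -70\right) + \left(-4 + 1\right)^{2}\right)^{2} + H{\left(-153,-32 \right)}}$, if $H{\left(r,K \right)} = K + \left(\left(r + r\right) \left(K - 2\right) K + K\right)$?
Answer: $- \frac{1}{319996} \approx -3.125 \cdot 10^{-6}$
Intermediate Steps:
$H{\left(r,K \right)} = 2 K + 2 K r \left(-2 + K\right)$ ($H{\left(r,K \right)} = K + \left(2 r \left(-2 + K\right) K + K\right) = K + \left(2 K r \left(-2 + K\right) + K\right) = K + \left(K + 2 K r \left(-2 + K\right)\right) = 2 K + 2 K r \left(-2 + K\right)$)
$\frac{1}{\left(\left(35 - -70\right) + \left(-4 + 1\right)^{2}\right)^{2} + H{\left(-153,-32 \right)}} = \frac{1}{\left(\left(35 - -70\right) + \left(-4 + 1\right)^{2}\right)^{2} + 2 \left(-32\right) \left(1 - -306 - -4896\right)} = \frac{1}{\left(\left(35 + 70\right) + \left(-3\right)^{2}\right)^{2} + 2 \left(-32\right) \left(1 + 306 + 4896\right)} = \frac{1}{\left(105 + 9\right)^{2} + 2 \left(-32\right) 5203} = \frac{1}{114^{2} - 332992} = \frac{1}{12996 - 332992} = \frac{1}{-319996} = - \frac{1}{319996}$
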